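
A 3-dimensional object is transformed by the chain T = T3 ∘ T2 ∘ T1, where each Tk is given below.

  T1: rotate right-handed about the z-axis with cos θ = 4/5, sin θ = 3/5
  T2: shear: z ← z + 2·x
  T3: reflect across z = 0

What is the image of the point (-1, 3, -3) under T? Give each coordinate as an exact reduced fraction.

T1 rotate right-handed about the z-axis with cos θ = 4/5, sin θ = 3/5: (-1, 3, -3) → (-13/5, 9/5, -3)
T2 shear: z ← z + 2·x: (-13/5, 9/5, -3) → (-13/5, 9/5, -41/5)
T3 reflect across z = 0: (-13/5, 9/5, -41/5) → (-13/5, 9/5, 41/5)

T(p) = (-13/5, 9/5, 41/5)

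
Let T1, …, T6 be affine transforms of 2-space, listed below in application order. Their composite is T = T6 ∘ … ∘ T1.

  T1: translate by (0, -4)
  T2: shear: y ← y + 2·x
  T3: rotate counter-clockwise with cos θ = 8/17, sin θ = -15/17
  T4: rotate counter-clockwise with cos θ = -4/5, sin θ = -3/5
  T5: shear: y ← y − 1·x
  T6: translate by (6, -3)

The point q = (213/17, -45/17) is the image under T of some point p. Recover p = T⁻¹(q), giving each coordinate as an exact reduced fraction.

p = (-3, 1)

T1 = [1 0 0; 0 1 -4; 0 0 1]
T2·T1 = [1 0 0; 2 1 -4; 0 0 1]
T3·…·T1 = [38/17 15/17 -60/17; 1/17 8/17 -32/17; 0 0 1]
T4·…·T1 = [-149/85 -36/85 144/85; -118/85 -77/85 308/85; 0 0 1]
T5·…·T1 = [-149/85 -36/85 144/85; 31/85 -41/85 164/85; 0 0 1]
T6·…·T1 = [-149/85 -36/85 654/85; 31/85 -41/85 -91/85; 0 0 1]
det M = 1; M⁻¹ = [-41/85 36/85 354/85; -31/85 -149/85 79/85; 0 0 1]
M⁻¹ · (213/17, -45/17)ᵀ = (-3, 1)ᵀ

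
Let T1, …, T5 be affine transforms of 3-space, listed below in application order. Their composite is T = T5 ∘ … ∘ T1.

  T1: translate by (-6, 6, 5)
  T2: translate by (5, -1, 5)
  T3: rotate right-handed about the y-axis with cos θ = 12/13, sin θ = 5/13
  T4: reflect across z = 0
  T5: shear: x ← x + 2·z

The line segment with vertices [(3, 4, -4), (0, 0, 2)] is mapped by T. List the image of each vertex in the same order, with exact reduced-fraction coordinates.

image vertices: (-70/13, 9, -62/13), (-250/13, 5, -149/13)

T1 translate by (-6, 6, 5): (3, 4, -4) → (-3, 10, 1); (0, 0, 2) → (-6, 6, 7)
T2 translate by (5, -1, 5): (-3, 10, 1) → (2, 9, 6); (-6, 6, 7) → (-1, 5, 12)
T3 rotate right-handed about the y-axis with cos θ = 12/13, sin θ = 5/13: (2, 9, 6) → (54/13, 9, 62/13); (-1, 5, 12) → (48/13, 5, 149/13)
T4 reflect across z = 0: (54/13, 9, 62/13) → (54/13, 9, -62/13); (48/13, 5, 149/13) → (48/13, 5, -149/13)
T5 shear: x ← x + 2·z: (54/13, 9, -62/13) → (-70/13, 9, -62/13); (48/13, 5, -149/13) → (-250/13, 5, -149/13)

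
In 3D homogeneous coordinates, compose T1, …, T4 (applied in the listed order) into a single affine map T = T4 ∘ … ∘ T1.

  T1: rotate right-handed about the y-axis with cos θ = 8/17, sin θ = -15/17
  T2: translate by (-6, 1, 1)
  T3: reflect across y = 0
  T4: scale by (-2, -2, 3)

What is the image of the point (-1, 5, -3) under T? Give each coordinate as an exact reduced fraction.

T(p) = (130/17, 12, -66/17)

T1 rotate right-handed about the y-axis with cos θ = 8/17, sin θ = -15/17: (-1, 5, -3) → (37/17, 5, -39/17)
T2 translate by (-6, 1, 1): (37/17, 5, -39/17) → (-65/17, 6, -22/17)
T3 reflect across y = 0: (-65/17, 6, -22/17) → (-65/17, -6, -22/17)
T4 scale by (-2, -2, 3): (-65/17, -6, -22/17) → (130/17, 12, -66/17)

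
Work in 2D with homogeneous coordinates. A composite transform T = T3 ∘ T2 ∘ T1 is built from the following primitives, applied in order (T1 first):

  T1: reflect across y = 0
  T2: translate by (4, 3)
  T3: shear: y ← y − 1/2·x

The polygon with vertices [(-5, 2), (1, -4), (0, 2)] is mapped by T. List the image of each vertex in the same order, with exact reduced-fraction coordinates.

image vertices: (-1, 3/2), (5, 9/2), (4, -1)

T1 reflect across y = 0: (-5, 2) → (-5, -2); (1, -4) → (1, 4); (0, 2) → (0, -2)
T2 translate by (4, 3): (-5, -2) → (-1, 1); (1, 4) → (5, 7); (0, -2) → (4, 1)
T3 shear: y ← y − 1/2·x: (-1, 1) → (-1, 3/2); (5, 7) → (5, 9/2); (4, 1) → (4, -1)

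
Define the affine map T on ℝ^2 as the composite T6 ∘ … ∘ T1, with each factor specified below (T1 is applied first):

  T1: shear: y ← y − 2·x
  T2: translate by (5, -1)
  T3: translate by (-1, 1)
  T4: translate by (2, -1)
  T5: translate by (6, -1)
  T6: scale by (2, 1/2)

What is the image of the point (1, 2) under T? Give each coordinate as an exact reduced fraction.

T1 shear: y ← y − 2·x: (1, 2) → (1, 0)
T2 translate by (5, -1): (1, 0) → (6, -1)
T3 translate by (-1, 1): (6, -1) → (5, 0)
T4 translate by (2, -1): (5, 0) → (7, -1)
T5 translate by (6, -1): (7, -1) → (13, -2)
T6 scale by (2, 1/2): (13, -2) → (26, -1)

T(p) = (26, -1)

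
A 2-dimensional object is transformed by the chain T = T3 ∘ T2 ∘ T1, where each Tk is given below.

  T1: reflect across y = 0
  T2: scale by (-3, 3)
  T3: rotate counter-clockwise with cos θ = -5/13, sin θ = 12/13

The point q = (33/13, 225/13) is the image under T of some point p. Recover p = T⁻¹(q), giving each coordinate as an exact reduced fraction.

T1 = [1 0 0; 0 -1 0; 0 0 1]
T2·T1 = [-3 0 0; 0 -3 0; 0 0 1]
T3·…·T1 = [15/13 36/13 0; -36/13 15/13 0; 0 0 1]
det M = 9; M⁻¹ = [5/39 -4/13 0; 4/13 5/39 0; 0 0 1]
M⁻¹ · (33/13, 225/13)ᵀ = (-5, 3)ᵀ

p = (-5, 3)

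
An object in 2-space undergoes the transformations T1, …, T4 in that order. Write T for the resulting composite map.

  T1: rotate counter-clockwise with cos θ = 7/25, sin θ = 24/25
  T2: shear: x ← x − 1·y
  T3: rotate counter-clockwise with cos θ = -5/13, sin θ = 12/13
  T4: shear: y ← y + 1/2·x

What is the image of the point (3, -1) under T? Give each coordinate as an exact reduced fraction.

T(p) = (-136/65, -181/65)

T1 rotate counter-clockwise with cos θ = 7/25, sin θ = 24/25: (3, -1) → (9/5, 13/5)
T2 shear: x ← x − 1·y: (9/5, 13/5) → (-4/5, 13/5)
T3 rotate counter-clockwise with cos θ = -5/13, sin θ = 12/13: (-4/5, 13/5) → (-136/65, -113/65)
T4 shear: y ← y + 1/2·x: (-136/65, -113/65) → (-136/65, -181/65)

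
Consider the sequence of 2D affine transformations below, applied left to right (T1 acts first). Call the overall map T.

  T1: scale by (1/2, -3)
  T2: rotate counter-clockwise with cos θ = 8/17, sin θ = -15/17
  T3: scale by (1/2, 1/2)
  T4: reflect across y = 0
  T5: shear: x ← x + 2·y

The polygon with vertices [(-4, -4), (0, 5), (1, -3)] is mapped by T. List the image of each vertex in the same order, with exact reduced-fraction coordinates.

image vertices: (-44/17, -63/17), (15/34, 60/17), (5/17, -129/68)

T1 scale by (1/2, -3): (-4, -4) → (-2, 12); (0, 5) → (0, -15); (1, -3) → (1/2, 9)
T2 rotate counter-clockwise with cos θ = 8/17, sin θ = -15/17: (-2, 12) → (164/17, 126/17); (0, -15) → (-225/17, -120/17); (1/2, 9) → (139/17, 129/34)
T3 scale by (1/2, 1/2): (164/17, 126/17) → (82/17, 63/17); (-225/17, -120/17) → (-225/34, -60/17); (139/17, 129/34) → (139/34, 129/68)
T4 reflect across y = 0: (82/17, 63/17) → (82/17, -63/17); (-225/34, -60/17) → (-225/34, 60/17); (139/34, 129/68) → (139/34, -129/68)
T5 shear: x ← x + 2·y: (82/17, -63/17) → (-44/17, -63/17); (-225/34, 60/17) → (15/34, 60/17); (139/34, -129/68) → (5/17, -129/68)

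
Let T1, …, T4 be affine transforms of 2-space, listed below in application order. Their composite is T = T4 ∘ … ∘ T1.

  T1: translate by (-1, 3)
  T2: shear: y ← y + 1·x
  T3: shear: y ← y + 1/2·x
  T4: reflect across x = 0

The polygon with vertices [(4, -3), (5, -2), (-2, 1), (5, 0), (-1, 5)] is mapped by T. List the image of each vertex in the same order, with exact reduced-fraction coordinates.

image vertices: (-3, 9/2), (-4, 7), (3, -1/2), (-4, 9), (2, 5)

T1 translate by (-1, 3): (4, -3) → (3, 0); (5, -2) → (4, 1); (-2, 1) → (-3, 4); (5, 0) → (4, 3); (-1, 5) → (-2, 8)
T2 shear: y ← y + 1·x: (3, 0) → (3, 3); (4, 1) → (4, 5); (-3, 4) → (-3, 1); (4, 3) → (4, 7); (-2, 8) → (-2, 6)
T3 shear: y ← y + 1/2·x: (3, 3) → (3, 9/2); (4, 5) → (4, 7); (-3, 1) → (-3, -1/2); (4, 7) → (4, 9); (-2, 6) → (-2, 5)
T4 reflect across x = 0: (3, 9/2) → (-3, 9/2); (4, 7) → (-4, 7); (-3, -1/2) → (3, -1/2); (4, 9) → (-4, 9); (-2, 5) → (2, 5)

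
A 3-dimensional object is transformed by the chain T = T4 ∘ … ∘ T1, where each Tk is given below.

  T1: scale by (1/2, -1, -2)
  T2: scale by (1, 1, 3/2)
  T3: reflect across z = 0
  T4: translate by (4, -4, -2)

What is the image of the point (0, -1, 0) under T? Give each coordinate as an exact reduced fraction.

T(p) = (4, -3, -2)

T1 scale by (1/2, -1, -2): (0, -1, 0) → (0, 1, 0)
T2 scale by (1, 1, 3/2): (0, 1, 0) → (0, 1, 0)
T3 reflect across z = 0: (0, 1, 0) → (0, 1, 0)
T4 translate by (4, -4, -2): (0, 1, 0) → (4, -3, -2)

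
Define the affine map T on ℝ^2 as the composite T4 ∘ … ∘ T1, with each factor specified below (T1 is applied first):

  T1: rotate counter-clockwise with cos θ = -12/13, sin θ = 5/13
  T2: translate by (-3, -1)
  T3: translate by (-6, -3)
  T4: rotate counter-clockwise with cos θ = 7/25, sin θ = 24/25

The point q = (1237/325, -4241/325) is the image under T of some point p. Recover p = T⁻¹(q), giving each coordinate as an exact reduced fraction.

T1 = [-12/13 -5/13 0; 5/13 -12/13 0; 0 0 1]
T2·T1 = [-12/13 -5/13 -3; 5/13 -12/13 -1; 0 0 1]
T3·…·T1 = [-12/13 -5/13 -9; 5/13 -12/13 -4; 0 0 1]
T4·…·T1 = [-204/325 253/325 33/25; -253/325 -204/325 -244/25; 0 0 1]
det M = 1; M⁻¹ = [-204/325 -253/325 -88/13; 253/325 -204/325 -93/13; 0 0 1]
M⁻¹ · (1237/325, -4241/325)ᵀ = (1, 4)ᵀ

p = (1, 4)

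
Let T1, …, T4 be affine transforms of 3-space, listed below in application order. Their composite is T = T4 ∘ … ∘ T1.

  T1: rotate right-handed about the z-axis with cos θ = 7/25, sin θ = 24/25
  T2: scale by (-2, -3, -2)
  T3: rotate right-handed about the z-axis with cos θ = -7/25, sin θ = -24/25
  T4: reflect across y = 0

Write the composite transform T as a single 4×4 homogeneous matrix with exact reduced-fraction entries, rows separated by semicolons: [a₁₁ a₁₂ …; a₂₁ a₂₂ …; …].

T = [-326/125 -168/125 0 0; -168/125 201/125 0 0; 0 0 -2 0; 0 0 0 1]

T1 = [7/25 -24/25 0 0; 24/25 7/25 0 0; 0 0 1 0; 0 0 0 1]
T2·T1 = [-14/25 48/25 0 0; -72/25 -21/25 0 0; 0 0 -2 0; 0 0 0 1]
T3·…·T1 = [-326/125 -168/125 0 0; 168/125 -201/125 0 0; 0 0 -2 0; 0 0 0 1]
T4·…·T1 = [-326/125 -168/125 0 0; -168/125 201/125 0 0; 0 0 -2 0; 0 0 0 1]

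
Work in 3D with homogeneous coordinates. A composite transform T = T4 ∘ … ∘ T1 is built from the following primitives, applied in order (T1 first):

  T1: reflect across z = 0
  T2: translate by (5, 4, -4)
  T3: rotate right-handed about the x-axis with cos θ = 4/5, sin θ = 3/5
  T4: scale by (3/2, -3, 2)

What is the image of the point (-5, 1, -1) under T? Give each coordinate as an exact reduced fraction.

T(p) = (0, -87/5, 6/5)

T1 reflect across z = 0: (-5, 1, -1) → (-5, 1, 1)
T2 translate by (5, 4, -4): (-5, 1, 1) → (0, 5, -3)
T3 rotate right-handed about the x-axis with cos θ = 4/5, sin θ = 3/5: (0, 5, -3) → (0, 29/5, 3/5)
T4 scale by (3/2, -3, 2): (0, 29/5, 3/5) → (0, -87/5, 6/5)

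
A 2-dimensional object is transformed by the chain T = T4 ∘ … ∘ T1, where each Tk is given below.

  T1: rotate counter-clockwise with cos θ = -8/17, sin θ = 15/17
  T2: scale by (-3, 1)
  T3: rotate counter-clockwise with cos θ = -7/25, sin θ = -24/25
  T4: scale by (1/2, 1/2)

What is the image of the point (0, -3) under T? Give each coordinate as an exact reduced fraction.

T1 rotate counter-clockwise with cos θ = -8/17, sin θ = 15/17: (0, -3) → (45/17, 24/17)
T2 scale by (-3, 1): (45/17, 24/17) → (-135/17, 24/17)
T3 rotate counter-clockwise with cos θ = -7/25, sin θ = -24/25: (-135/17, 24/17) → (1521/425, 3072/425)
T4 scale by (1/2, 1/2): (1521/425, 3072/425) → (1521/850, 1536/425)

T(p) = (1521/850, 1536/425)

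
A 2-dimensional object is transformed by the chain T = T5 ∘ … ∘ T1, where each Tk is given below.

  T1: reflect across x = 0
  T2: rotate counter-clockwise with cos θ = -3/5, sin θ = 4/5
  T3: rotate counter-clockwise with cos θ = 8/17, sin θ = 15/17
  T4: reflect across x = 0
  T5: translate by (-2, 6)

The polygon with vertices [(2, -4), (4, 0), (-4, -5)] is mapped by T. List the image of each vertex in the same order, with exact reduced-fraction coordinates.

T1 reflect across x = 0: (2, -4) → (-2, -4); (4, 0) → (-4, 0); (-4, -5) → (4, -5)
T2 rotate counter-clockwise with cos θ = -3/5, sin θ = 4/5: (-2, -4) → (22/5, 4/5); (-4, 0) → (12/5, -16/5); (4, -5) → (8/5, 31/5)
T3 rotate counter-clockwise with cos θ = 8/17, sin θ = 15/17: (22/5, 4/5) → (116/85, 362/85); (12/5, -16/5) → (336/85, 52/85); (8/5, 31/5) → (-401/85, 368/85)
T4 reflect across x = 0: (116/85, 362/85) → (-116/85, 362/85); (336/85, 52/85) → (-336/85, 52/85); (-401/85, 368/85) → (401/85, 368/85)
T5 translate by (-2, 6): (-116/85, 362/85) → (-286/85, 872/85); (-336/85, 52/85) → (-506/85, 562/85); (401/85, 368/85) → (231/85, 878/85)

image vertices: (-286/85, 872/85), (-506/85, 562/85), (231/85, 878/85)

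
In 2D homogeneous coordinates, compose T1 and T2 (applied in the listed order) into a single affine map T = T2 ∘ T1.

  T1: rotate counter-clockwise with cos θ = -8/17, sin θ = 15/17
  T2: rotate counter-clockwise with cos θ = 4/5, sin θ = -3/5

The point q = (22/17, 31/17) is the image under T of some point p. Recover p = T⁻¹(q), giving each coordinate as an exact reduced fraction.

p = (2, -1)

T1 = [-8/17 -15/17 0; 15/17 -8/17 0; 0 0 1]
T2·T1 = [13/85 -84/85 0; 84/85 13/85 0; 0 0 1]
det M = 1; M⁻¹ = [13/85 84/85 0; -84/85 13/85 0; 0 0 1]
M⁻¹ · (22/17, 31/17)ᵀ = (2, -1)ᵀ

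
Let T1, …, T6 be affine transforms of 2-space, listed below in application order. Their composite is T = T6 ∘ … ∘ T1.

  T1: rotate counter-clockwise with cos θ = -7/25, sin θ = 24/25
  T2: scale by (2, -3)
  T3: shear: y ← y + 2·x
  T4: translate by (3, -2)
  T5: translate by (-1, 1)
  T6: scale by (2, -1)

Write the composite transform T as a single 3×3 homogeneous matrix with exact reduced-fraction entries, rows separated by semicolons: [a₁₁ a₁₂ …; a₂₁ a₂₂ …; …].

T1 = [-7/25 -24/25 0; 24/25 -7/25 0; 0 0 1]
T2·T1 = [-14/25 -48/25 0; -72/25 21/25 0; 0 0 1]
T3·…·T1 = [-14/25 -48/25 0; -4 -3 0; 0 0 1]
T4·…·T1 = [-14/25 -48/25 3; -4 -3 -2; 0 0 1]
T5·…·T1 = [-14/25 -48/25 2; -4 -3 -1; 0 0 1]
T6·…·T1 = [-28/25 -96/25 4; 4 3 1; 0 0 1]

T = [-28/25 -96/25 4; 4 3 1; 0 0 1]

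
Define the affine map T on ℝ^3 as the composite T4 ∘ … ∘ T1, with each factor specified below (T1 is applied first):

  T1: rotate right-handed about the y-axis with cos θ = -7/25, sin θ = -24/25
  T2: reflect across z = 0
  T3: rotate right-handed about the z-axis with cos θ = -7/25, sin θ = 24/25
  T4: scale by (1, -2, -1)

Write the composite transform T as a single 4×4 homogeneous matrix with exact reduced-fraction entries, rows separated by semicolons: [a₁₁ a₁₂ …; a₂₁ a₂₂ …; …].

T1 = [-7/25 0 -24/25 0; 0 1 0 0; 24/25 0 -7/25 0; 0 0 0 1]
T2·T1 = [-7/25 0 -24/25 0; 0 1 0 0; -24/25 0 7/25 0; 0 0 0 1]
T3·…·T1 = [49/625 -24/25 168/625 0; -168/625 -7/25 -576/625 0; -24/25 0 7/25 0; 0 0 0 1]
T4·…·T1 = [49/625 -24/25 168/625 0; 336/625 14/25 1152/625 0; 24/25 0 -7/25 0; 0 0 0 1]

T = [49/625 -24/25 168/625 0; 336/625 14/25 1152/625 0; 24/25 0 -7/25 0; 0 0 0 1]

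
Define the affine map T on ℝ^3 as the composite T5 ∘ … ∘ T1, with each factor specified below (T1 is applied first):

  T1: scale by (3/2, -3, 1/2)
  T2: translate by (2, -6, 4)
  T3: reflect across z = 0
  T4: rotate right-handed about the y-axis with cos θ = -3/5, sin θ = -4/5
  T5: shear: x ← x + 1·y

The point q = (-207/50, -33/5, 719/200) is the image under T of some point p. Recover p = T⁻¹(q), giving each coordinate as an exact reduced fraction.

T1 = [3/2 0 0 0; 0 -3 0 0; 0 0 1/2 0; 0 0 0 1]
T2·T1 = [3/2 0 0 2; 0 -3 0 -6; 0 0 1/2 4; 0 0 0 1]
T3·…·T1 = [3/2 0 0 2; 0 -3 0 -6; 0 0 -1/2 -4; 0 0 0 1]
T4·…·T1 = [-9/10 0 2/5 2; 0 -3 0 -6; 6/5 0 3/10 4; 0 0 0 1]
T5·…·T1 = [-9/10 -3 2/5 -4; 0 -3 0 -6; 6/5 0 3/10 4; 0 0 0 1]
det M = 9/4; M⁻¹ = [-2/5 2/5 8/15 -4/3; 0 -1/3 0 -2; 8/5 -8/5 6/5 -8; 0 0 0 1]
M⁻¹ · (-207/50, -33/5, 719/200)ᵀ = (-2/5, 1/5, 1/4)ᵀ

p = (-2/5, 1/5, 1/4)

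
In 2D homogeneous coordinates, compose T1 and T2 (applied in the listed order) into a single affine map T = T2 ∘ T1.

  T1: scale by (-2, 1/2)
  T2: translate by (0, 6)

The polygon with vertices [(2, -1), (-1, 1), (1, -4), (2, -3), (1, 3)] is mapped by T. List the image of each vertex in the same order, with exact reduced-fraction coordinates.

image vertices: (-4, 11/2), (2, 13/2), (-2, 4), (-4, 9/2), (-2, 15/2)

T1 scale by (-2, 1/2): (2, -1) → (-4, -1/2); (-1, 1) → (2, 1/2); (1, -4) → (-2, -2); (2, -3) → (-4, -3/2); (1, 3) → (-2, 3/2)
T2 translate by (0, 6): (-4, -1/2) → (-4, 11/2); (2, 1/2) → (2, 13/2); (-2, -2) → (-2, 4); (-4, -3/2) → (-4, 9/2); (-2, 3/2) → (-2, 15/2)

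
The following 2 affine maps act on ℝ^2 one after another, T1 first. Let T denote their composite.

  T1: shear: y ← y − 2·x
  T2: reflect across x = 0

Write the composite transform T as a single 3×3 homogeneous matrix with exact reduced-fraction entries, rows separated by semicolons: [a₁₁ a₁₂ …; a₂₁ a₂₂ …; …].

T = [-1 0 0; -2 1 0; 0 0 1]

T1 = [1 0 0; -2 1 0; 0 0 1]
T2·T1 = [-1 0 0; -2 1 0; 0 0 1]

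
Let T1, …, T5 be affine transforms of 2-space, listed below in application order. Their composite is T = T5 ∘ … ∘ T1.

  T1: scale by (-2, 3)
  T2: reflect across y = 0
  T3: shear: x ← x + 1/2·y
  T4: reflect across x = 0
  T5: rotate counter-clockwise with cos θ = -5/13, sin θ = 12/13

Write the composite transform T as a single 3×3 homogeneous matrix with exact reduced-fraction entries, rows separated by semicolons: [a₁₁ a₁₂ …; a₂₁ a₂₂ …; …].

T1 = [-2 0 0; 0 3 0; 0 0 1]
T2·T1 = [-2 0 0; 0 -3 0; 0 0 1]
T3·…·T1 = [-2 -3/2 0; 0 -3 0; 0 0 1]
T4·…·T1 = [2 3/2 0; 0 -3 0; 0 0 1]
T5·…·T1 = [-10/13 57/26 0; 24/13 33/13 0; 0 0 1]

T = [-10/13 57/26 0; 24/13 33/13 0; 0 0 1]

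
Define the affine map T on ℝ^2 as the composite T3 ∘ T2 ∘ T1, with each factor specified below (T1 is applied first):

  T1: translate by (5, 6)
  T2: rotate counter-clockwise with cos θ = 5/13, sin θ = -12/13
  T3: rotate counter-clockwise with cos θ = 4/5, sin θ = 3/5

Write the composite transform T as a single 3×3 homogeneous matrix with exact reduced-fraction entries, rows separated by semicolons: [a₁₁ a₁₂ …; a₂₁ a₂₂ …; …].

T = [56/65 33/65 478/65; -33/65 56/65 171/65; 0 0 1]

T1 = [1 0 5; 0 1 6; 0 0 1]
T2·T1 = [5/13 12/13 97/13; -12/13 5/13 -30/13; 0 0 1]
T3·…·T1 = [56/65 33/65 478/65; -33/65 56/65 171/65; 0 0 1]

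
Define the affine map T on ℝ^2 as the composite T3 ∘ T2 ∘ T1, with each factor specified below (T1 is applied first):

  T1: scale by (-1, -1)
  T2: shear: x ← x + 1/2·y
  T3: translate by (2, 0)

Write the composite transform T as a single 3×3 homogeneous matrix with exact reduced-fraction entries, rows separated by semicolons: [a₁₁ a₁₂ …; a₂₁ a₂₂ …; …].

T = [-1 -1/2 2; 0 -1 0; 0 0 1]

T1 = [-1 0 0; 0 -1 0; 0 0 1]
T2·T1 = [-1 -1/2 0; 0 -1 0; 0 0 1]
T3·…·T1 = [-1 -1/2 2; 0 -1 0; 0 0 1]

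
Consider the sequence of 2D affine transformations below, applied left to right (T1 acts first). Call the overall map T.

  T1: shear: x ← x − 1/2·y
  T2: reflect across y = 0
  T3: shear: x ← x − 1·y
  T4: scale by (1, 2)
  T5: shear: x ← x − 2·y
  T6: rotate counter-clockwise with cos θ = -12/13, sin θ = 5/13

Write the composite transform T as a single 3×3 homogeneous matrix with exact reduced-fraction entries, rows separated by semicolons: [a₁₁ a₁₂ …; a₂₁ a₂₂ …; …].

T = [-12/13 -44/13 0; 5/13 93/26 0; 0 0 1]

T1 = [1 -1/2 0; 0 1 0; 0 0 1]
T2·T1 = [1 -1/2 0; 0 -1 0; 0 0 1]
T3·…·T1 = [1 1/2 0; 0 -1 0; 0 0 1]
T4·…·T1 = [1 1/2 0; 0 -2 0; 0 0 1]
T5·…·T1 = [1 9/2 0; 0 -2 0; 0 0 1]
T6·…·T1 = [-12/13 -44/13 0; 5/13 93/26 0; 0 0 1]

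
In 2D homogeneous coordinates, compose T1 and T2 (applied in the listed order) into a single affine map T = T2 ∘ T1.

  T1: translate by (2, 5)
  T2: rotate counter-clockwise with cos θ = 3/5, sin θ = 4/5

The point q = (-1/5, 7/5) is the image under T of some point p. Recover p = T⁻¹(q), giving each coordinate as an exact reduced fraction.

T1 = [1 0 2; 0 1 5; 0 0 1]
T2·T1 = [3/5 -4/5 -14/5; 4/5 3/5 23/5; 0 0 1]
det M = 1; M⁻¹ = [3/5 4/5 -2; -4/5 3/5 -5; 0 0 1]
M⁻¹ · (-1/5, 7/5)ᵀ = (-1, -4)ᵀ

p = (-1, -4)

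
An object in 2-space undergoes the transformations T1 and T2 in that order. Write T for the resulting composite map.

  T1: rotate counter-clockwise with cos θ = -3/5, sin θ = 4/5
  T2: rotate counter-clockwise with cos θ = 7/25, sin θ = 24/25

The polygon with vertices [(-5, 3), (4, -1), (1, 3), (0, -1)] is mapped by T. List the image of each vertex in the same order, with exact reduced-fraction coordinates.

T1 rotate counter-clockwise with cos θ = -3/5, sin θ = 4/5: (-5, 3) → (3/5, -29/5); (4, -1) → (-8/5, 19/5); (1, 3) → (-3, -1); (0, -1) → (4/5, 3/5)
T2 rotate counter-clockwise with cos θ = 7/25, sin θ = 24/25: (3/5, -29/5) → (717/125, -131/125); (-8/5, 19/5) → (-512/125, -59/125); (-3, -1) → (3/25, -79/25); (4/5, 3/5) → (-44/125, 117/125)

image vertices: (717/125, -131/125), (-512/125, -59/125), (3/25, -79/25), (-44/125, 117/125)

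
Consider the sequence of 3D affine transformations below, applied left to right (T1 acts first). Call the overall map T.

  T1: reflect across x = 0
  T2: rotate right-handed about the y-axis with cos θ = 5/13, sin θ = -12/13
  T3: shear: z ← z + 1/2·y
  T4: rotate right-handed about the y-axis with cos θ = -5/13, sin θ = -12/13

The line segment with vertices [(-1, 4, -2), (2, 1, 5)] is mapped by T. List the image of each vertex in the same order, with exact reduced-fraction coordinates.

image vertices: (-37/13, 4, 16/13), (20/13, 1, -135/26)

T1 reflect across x = 0: (-1, 4, -2) → (1, 4, -2); (2, 1, 5) → (-2, 1, 5)
T2 rotate right-handed about the y-axis with cos θ = 5/13, sin θ = -12/13: (1, 4, -2) → (29/13, 4, 2/13); (-2, 1, 5) → (-70/13, 1, 1/13)
T3 shear: z ← z + 1/2·y: (29/13, 4, 2/13) → (29/13, 4, 28/13); (-70/13, 1, 1/13) → (-70/13, 1, 15/26)
T4 rotate right-handed about the y-axis with cos θ = -5/13, sin θ = -12/13: (29/13, 4, 28/13) → (-37/13, 4, 16/13); (-70/13, 1, 15/26) → (20/13, 1, -135/26)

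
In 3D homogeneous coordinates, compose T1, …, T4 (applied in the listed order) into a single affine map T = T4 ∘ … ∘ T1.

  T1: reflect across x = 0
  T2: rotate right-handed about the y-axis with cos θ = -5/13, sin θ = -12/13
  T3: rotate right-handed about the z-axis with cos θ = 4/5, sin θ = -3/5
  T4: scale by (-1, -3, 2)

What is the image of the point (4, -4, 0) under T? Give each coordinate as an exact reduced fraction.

T1 reflect across x = 0: (4, -4, 0) → (-4, -4, 0)
T2 rotate right-handed about the y-axis with cos θ = -5/13, sin θ = -12/13: (-4, -4, 0) → (20/13, -4, -48/13)
T3 rotate right-handed about the z-axis with cos θ = 4/5, sin θ = -3/5: (20/13, -4, -48/13) → (-76/65, -268/65, -48/13)
T4 scale by (-1, -3, 2): (-76/65, -268/65, -48/13) → (76/65, 804/65, -96/13)

T(p) = (76/65, 804/65, -96/13)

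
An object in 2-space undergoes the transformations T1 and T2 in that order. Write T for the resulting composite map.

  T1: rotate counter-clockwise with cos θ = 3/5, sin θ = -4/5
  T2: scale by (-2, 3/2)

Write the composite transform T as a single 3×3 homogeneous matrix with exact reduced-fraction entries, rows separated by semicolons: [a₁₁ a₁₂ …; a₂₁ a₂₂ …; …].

T = [-6/5 -8/5 0; -6/5 9/10 0; 0 0 1]

T1 = [3/5 4/5 0; -4/5 3/5 0; 0 0 1]
T2·T1 = [-6/5 -8/5 0; -6/5 9/10 0; 0 0 1]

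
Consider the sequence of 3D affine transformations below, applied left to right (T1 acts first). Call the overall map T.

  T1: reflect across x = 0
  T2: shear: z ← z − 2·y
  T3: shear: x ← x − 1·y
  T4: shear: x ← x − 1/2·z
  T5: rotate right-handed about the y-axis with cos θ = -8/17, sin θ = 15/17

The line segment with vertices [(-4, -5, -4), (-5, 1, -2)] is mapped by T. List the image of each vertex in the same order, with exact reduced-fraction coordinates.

T1 reflect across x = 0: (-4, -5, -4) → (4, -5, -4); (-5, 1, -2) → (5, 1, -2)
T2 shear: z ← z − 2·y: (4, -5, -4) → (4, -5, 6); (5, 1, -2) → (5, 1, -4)
T3 shear: x ← x − 1·y: (4, -5, 6) → (9, -5, 6); (5, 1, -4) → (4, 1, -4)
T4 shear: x ← x − 1/2·z: (9, -5, 6) → (6, -5, 6); (4, 1, -4) → (6, 1, -4)
T5 rotate right-handed about the y-axis with cos θ = -8/17, sin θ = 15/17: (6, -5, 6) → (42/17, -5, -138/17); (6, 1, -4) → (-108/17, 1, -58/17)

image vertices: (42/17, -5, -138/17), (-108/17, 1, -58/17)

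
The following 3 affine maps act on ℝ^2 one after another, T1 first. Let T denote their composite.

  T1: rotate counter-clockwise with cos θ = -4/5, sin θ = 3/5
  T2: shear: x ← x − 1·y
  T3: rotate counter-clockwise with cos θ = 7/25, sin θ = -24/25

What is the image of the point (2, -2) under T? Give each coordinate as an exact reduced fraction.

T1 rotate counter-clockwise with cos θ = -4/5, sin θ = 3/5: (2, -2) → (-2/5, 14/5)
T2 shear: x ← x − 1·y: (-2/5, 14/5) → (-16/5, 14/5)
T3 rotate counter-clockwise with cos θ = 7/25, sin θ = -24/25: (-16/5, 14/5) → (224/125, 482/125)

T(p) = (224/125, 482/125)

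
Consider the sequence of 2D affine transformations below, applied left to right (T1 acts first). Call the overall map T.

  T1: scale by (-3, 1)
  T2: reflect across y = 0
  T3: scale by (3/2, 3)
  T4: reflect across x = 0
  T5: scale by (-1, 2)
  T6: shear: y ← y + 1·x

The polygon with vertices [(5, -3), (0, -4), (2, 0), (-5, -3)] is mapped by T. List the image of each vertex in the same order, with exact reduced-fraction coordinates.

image vertices: (-45/2, -9/2), (0, 24), (-9, -9), (45/2, 81/2)

T1 scale by (-3, 1): (5, -3) → (-15, -3); (0, -4) → (0, -4); (2, 0) → (-6, 0); (-5, -3) → (15, -3)
T2 reflect across y = 0: (-15, -3) → (-15, 3); (0, -4) → (0, 4); (-6, 0) → (-6, 0); (15, -3) → (15, 3)
T3 scale by (3/2, 3): (-15, 3) → (-45/2, 9); (0, 4) → (0, 12); (-6, 0) → (-9, 0); (15, 3) → (45/2, 9)
T4 reflect across x = 0: (-45/2, 9) → (45/2, 9); (0, 12) → (0, 12); (-9, 0) → (9, 0); (45/2, 9) → (-45/2, 9)
T5 scale by (-1, 2): (45/2, 9) → (-45/2, 18); (0, 12) → (0, 24); (9, 0) → (-9, 0); (-45/2, 9) → (45/2, 18)
T6 shear: y ← y + 1·x: (-45/2, 18) → (-45/2, -9/2); (0, 24) → (0, 24); (-9, 0) → (-9, -9); (45/2, 18) → (45/2, 81/2)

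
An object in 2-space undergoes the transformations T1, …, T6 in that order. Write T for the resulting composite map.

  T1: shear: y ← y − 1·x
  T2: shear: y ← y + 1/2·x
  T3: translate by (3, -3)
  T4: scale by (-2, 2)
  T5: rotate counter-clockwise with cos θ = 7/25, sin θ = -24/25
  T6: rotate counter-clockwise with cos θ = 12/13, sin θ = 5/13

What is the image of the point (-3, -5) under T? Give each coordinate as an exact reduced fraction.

T(p) = (-253/25, -204/25)

T1 shear: y ← y − 1·x: (-3, -5) → (-3, -2)
T2 shear: y ← y + 1/2·x: (-3, -2) → (-3, -7/2)
T3 translate by (3, -3): (-3, -7/2) → (0, -13/2)
T4 scale by (-2, 2): (0, -13/2) → (0, -13)
T5 rotate counter-clockwise with cos θ = 7/25, sin θ = -24/25: (0, -13) → (-312/25, -91/25)
T6 rotate counter-clockwise with cos θ = 12/13, sin θ = 5/13: (-312/25, -91/25) → (-253/25, -204/25)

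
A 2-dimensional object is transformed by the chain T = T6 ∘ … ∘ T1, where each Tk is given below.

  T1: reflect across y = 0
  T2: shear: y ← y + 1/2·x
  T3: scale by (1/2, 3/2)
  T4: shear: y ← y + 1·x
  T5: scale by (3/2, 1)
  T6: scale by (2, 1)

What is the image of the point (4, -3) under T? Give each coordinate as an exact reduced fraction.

T1 reflect across y = 0: (4, -3) → (4, 3)
T2 shear: y ← y + 1/2·x: (4, 3) → (4, 5)
T3 scale by (1/2, 3/2): (4, 5) → (2, 15/2)
T4 shear: y ← y + 1·x: (2, 15/2) → (2, 19/2)
T5 scale by (3/2, 1): (2, 19/2) → (3, 19/2)
T6 scale by (2, 1): (3, 19/2) → (6, 19/2)

T(p) = (6, 19/2)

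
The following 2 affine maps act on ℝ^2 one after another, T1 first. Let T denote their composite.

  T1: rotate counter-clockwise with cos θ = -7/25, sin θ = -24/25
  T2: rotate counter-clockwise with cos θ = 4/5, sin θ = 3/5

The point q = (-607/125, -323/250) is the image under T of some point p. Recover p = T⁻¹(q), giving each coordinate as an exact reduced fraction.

T1 = [-7/25 24/25 0; -24/25 -7/25 0; 0 0 1]
T2·T1 = [44/125 117/125 0; -117/125 44/125 0; 0 0 1]
det M = 1; M⁻¹ = [44/125 -117/125 0; 117/125 44/125 0; 0 0 1]
M⁻¹ · (-607/125, -323/250)ᵀ = (-1/2, -5)ᵀ

p = (-1/2, -5)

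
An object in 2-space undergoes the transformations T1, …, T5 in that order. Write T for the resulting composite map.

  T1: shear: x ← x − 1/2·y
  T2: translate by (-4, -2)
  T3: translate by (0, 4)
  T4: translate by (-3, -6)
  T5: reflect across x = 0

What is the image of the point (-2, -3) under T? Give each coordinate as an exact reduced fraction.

T(p) = (15/2, -7)

T1 shear: x ← x − 1/2·y: (-2, -3) → (-1/2, -3)
T2 translate by (-4, -2): (-1/2, -3) → (-9/2, -5)
T3 translate by (0, 4): (-9/2, -5) → (-9/2, -1)
T4 translate by (-3, -6): (-9/2, -1) → (-15/2, -7)
T5 reflect across x = 0: (-15/2, -7) → (15/2, -7)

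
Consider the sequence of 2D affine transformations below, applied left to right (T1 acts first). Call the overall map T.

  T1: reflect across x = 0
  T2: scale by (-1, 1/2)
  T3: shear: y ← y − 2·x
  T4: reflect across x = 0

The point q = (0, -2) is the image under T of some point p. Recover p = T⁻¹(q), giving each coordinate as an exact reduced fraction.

p = (0, -4)

T1 = [-1 0 0; 0 1 0; 0 0 1]
T2·T1 = [1 0 0; 0 1/2 0; 0 0 1]
T3·…·T1 = [1 0 0; -2 1/2 0; 0 0 1]
T4·…·T1 = [-1 0 0; -2 1/2 0; 0 0 1]
det M = -1/2; M⁻¹ = [-1 0 0; -4 2 0; 0 0 1]
M⁻¹ · (0, -2)ᵀ = (0, -4)ᵀ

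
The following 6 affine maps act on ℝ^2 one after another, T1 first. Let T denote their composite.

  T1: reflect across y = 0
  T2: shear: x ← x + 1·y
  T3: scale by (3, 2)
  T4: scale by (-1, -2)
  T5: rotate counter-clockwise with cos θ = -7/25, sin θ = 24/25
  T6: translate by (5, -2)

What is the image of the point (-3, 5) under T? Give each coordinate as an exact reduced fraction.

T1 reflect across y = 0: (-3, 5) → (-3, -5)
T2 shear: x ← x + 1·y: (-3, -5) → (-8, -5)
T3 scale by (3, 2): (-8, -5) → (-24, -10)
T4 scale by (-1, -2): (-24, -10) → (24, 20)
T5 rotate counter-clockwise with cos θ = -7/25, sin θ = 24/25: (24, 20) → (-648/25, 436/25)
T6 translate by (5, -2): (-648/25, 436/25) → (-523/25, 386/25)

T(p) = (-523/25, 386/25)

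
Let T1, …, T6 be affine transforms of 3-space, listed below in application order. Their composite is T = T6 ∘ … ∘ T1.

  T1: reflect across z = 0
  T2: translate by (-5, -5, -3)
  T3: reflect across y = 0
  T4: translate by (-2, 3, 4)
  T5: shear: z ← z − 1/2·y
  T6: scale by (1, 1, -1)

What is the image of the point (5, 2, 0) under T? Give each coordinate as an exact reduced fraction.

T(p) = (-2, 6, 2)

T1 reflect across z = 0: (5, 2, 0) → (5, 2, 0)
T2 translate by (-5, -5, -3): (5, 2, 0) → (0, -3, -3)
T3 reflect across y = 0: (0, -3, -3) → (0, 3, -3)
T4 translate by (-2, 3, 4): (0, 3, -3) → (-2, 6, 1)
T5 shear: z ← z − 1/2·y: (-2, 6, 1) → (-2, 6, -2)
T6 scale by (1, 1, -1): (-2, 6, -2) → (-2, 6, 2)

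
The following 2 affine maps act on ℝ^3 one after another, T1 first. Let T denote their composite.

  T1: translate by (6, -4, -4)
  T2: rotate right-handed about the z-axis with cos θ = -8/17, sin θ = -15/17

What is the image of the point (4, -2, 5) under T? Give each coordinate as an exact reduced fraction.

T(p) = (-10, -6, 1)

T1 translate by (6, -4, -4): (4, -2, 5) → (10, -6, 1)
T2 rotate right-handed about the z-axis with cos θ = -8/17, sin θ = -15/17: (10, -6, 1) → (-10, -6, 1)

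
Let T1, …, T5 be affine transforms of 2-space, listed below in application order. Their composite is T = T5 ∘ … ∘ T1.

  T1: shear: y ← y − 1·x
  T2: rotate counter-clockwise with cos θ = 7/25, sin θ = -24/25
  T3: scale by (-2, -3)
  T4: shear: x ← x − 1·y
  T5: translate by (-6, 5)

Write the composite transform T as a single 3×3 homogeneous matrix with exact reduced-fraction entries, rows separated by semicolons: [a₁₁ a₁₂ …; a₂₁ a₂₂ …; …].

T = [-59/25 -27/25 -6; 93/25 -21/25 5; 0 0 1]

T1 = [1 0 0; -1 1 0; 0 0 1]
T2·T1 = [-17/25 24/25 0; -31/25 7/25 0; 0 0 1]
T3·…·T1 = [34/25 -48/25 0; 93/25 -21/25 0; 0 0 1]
T4·…·T1 = [-59/25 -27/25 0; 93/25 -21/25 0; 0 0 1]
T5·…·T1 = [-59/25 -27/25 -6; 93/25 -21/25 5; 0 0 1]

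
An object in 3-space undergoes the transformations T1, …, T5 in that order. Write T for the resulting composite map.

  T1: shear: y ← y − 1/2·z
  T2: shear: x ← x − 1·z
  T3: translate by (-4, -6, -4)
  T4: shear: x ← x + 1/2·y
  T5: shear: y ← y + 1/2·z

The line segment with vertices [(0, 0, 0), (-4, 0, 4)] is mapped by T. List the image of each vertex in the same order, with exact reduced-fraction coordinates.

T1 shear: y ← y − 1/2·z: (0, 0, 0) → (0, 0, 0); (-4, 0, 4) → (-4, -2, 4)
T2 shear: x ← x − 1·z: (0, 0, 0) → (0, 0, 0); (-4, -2, 4) → (-8, -2, 4)
T3 translate by (-4, -6, -4): (0, 0, 0) → (-4, -6, -4); (-8, -2, 4) → (-12, -8, 0)
T4 shear: x ← x + 1/2·y: (-4, -6, -4) → (-7, -6, -4); (-12, -8, 0) → (-16, -8, 0)
T5 shear: y ← y + 1/2·z: (-7, -6, -4) → (-7, -8, -4); (-16, -8, 0) → (-16, -8, 0)

image vertices: (-7, -8, -4), (-16, -8, 0)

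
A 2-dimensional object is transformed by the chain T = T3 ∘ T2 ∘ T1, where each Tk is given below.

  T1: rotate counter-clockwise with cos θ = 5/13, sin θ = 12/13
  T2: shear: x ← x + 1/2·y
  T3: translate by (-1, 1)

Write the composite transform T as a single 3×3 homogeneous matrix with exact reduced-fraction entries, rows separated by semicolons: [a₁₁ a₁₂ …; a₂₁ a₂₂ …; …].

T = [11/13 -19/26 -1; 12/13 5/13 1; 0 0 1]

T1 = [5/13 -12/13 0; 12/13 5/13 0; 0 0 1]
T2·T1 = [11/13 -19/26 0; 12/13 5/13 0; 0 0 1]
T3·…·T1 = [11/13 -19/26 -1; 12/13 5/13 1; 0 0 1]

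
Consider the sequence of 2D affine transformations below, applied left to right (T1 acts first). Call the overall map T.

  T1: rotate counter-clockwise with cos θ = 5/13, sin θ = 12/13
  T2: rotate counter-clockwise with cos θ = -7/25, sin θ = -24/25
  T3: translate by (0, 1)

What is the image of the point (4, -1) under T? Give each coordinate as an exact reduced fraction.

T(p) = (808/325, -744/325)

T1 rotate counter-clockwise with cos θ = 5/13, sin θ = 12/13: (4, -1) → (32/13, 43/13)
T2 rotate counter-clockwise with cos θ = -7/25, sin θ = -24/25: (32/13, 43/13) → (808/325, -1069/325)
T3 translate by (0, 1): (808/325, -1069/325) → (808/325, -744/325)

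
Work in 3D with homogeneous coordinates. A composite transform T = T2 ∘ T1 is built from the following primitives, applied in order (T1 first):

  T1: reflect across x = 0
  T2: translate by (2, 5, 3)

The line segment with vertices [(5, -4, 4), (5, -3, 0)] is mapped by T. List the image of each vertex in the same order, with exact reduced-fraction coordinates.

T1 reflect across x = 0: (5, -4, 4) → (-5, -4, 4); (5, -3, 0) → (-5, -3, 0)
T2 translate by (2, 5, 3): (-5, -4, 4) → (-3, 1, 7); (-5, -3, 0) → (-3, 2, 3)

image vertices: (-3, 1, 7), (-3, 2, 3)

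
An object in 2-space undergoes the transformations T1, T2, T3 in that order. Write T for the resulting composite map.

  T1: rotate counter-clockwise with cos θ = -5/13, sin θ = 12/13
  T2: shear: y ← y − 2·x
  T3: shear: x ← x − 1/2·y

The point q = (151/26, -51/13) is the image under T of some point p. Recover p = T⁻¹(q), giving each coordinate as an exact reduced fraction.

p = (2, -5)

T1 = [-5/13 -12/13 0; 12/13 -5/13 0; 0 0 1]
T2·T1 = [-5/13 -12/13 0; 22/13 19/13 0; 0 0 1]
T3·…·T1 = [-16/13 -43/26 0; 22/13 19/13 0; 0 0 1]
det M = 1; M⁻¹ = [19/13 43/26 0; -22/13 -16/13 0; 0 0 1]
M⁻¹ · (151/26, -51/13)ᵀ = (2, -5)ᵀ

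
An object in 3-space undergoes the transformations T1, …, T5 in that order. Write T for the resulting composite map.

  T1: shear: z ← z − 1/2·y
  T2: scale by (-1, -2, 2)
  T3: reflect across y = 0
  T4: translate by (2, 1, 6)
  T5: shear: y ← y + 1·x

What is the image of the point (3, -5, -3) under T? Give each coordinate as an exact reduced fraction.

T1 shear: z ← z − 1/2·y: (3, -5, -3) → (3, -5, -1/2)
T2 scale by (-1, -2, 2): (3, -5, -1/2) → (-3, 10, -1)
T3 reflect across y = 0: (-3, 10, -1) → (-3, -10, -1)
T4 translate by (2, 1, 6): (-3, -10, -1) → (-1, -9, 5)
T5 shear: y ← y + 1·x: (-1, -9, 5) → (-1, -10, 5)

T(p) = (-1, -10, 5)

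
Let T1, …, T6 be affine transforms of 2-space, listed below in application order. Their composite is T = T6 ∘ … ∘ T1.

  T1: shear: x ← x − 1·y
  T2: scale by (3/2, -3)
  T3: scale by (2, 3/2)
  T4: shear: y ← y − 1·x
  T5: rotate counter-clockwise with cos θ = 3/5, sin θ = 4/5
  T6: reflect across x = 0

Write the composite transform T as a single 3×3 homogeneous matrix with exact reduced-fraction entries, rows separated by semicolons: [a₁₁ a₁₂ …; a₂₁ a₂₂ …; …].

T1 = [1 -1 0; 0 1 0; 0 0 1]
T2·T1 = [3/2 -3/2 0; 0 -3 0; 0 0 1]
T3·…·T1 = [3 -3 0; 0 -9/2 0; 0 0 1]
T4·…·T1 = [3 -3 0; -3 -3/2 0; 0 0 1]
T5·…·T1 = [21/5 -3/5 0; 3/5 -33/10 0; 0 0 1]
T6·…·T1 = [-21/5 3/5 0; 3/5 -33/10 0; 0 0 1]

T = [-21/5 3/5 0; 3/5 -33/10 0; 0 0 1]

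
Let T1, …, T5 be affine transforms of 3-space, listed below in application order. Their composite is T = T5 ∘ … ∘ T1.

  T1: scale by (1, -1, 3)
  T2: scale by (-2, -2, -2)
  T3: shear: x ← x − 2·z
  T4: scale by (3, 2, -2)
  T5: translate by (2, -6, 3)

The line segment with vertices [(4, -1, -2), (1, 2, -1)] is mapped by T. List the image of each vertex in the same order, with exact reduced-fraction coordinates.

image vertices: (-94, -10, -21), (-40, 2, -9)

T1 scale by (1, -1, 3): (4, -1, -2) → (4, 1, -6); (1, 2, -1) → (1, -2, -3)
T2 scale by (-2, -2, -2): (4, 1, -6) → (-8, -2, 12); (1, -2, -3) → (-2, 4, 6)
T3 shear: x ← x − 2·z: (-8, -2, 12) → (-32, -2, 12); (-2, 4, 6) → (-14, 4, 6)
T4 scale by (3, 2, -2): (-32, -2, 12) → (-96, -4, -24); (-14, 4, 6) → (-42, 8, -12)
T5 translate by (2, -6, 3): (-96, -4, -24) → (-94, -10, -21); (-42, 8, -12) → (-40, 2, -9)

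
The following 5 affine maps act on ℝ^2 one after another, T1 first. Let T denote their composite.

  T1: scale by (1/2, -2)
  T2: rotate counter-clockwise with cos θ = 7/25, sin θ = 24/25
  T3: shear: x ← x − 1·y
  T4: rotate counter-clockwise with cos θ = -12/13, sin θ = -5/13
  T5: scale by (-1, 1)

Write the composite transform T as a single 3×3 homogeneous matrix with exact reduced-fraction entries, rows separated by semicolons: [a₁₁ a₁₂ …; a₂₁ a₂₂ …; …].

T1 = [1/2 0 0; 0 -2 0; 0 0 1]
T2·T1 = [7/50 48/25 0; 12/25 -14/25 0; 0 0 1]
T3·…·T1 = [-17/50 62/25 0; 12/25 -14/25 0; 0 0 1]
T4·…·T1 = [162/325 -814/325 0; -203/650 -142/325 0; 0 0 1]
T5·…·T1 = [-162/325 814/325 0; -203/650 -142/325 0; 0 0 1]

T = [-162/325 814/325 0; -203/650 -142/325 0; 0 0 1]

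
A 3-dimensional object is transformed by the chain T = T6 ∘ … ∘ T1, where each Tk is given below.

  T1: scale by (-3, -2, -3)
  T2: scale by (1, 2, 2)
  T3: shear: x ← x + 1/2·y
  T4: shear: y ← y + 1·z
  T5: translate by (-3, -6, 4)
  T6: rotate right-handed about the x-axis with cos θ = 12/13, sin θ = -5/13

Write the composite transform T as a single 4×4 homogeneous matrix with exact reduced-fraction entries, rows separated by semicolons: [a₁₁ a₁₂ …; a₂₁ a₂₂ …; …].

T = [-3 -2 0 -3; 0 -48/13 -102/13 -4; 0 20/13 -42/13 6; 0 0 0 1]

T1 = [-3 0 0 0; 0 -2 0 0; 0 0 -3 0; 0 0 0 1]
T2·T1 = [-3 0 0 0; 0 -4 0 0; 0 0 -6 0; 0 0 0 1]
T3·…·T1 = [-3 -2 0 0; 0 -4 0 0; 0 0 -6 0; 0 0 0 1]
T4·…·T1 = [-3 -2 0 0; 0 -4 -6 0; 0 0 -6 0; 0 0 0 1]
T5·…·T1 = [-3 -2 0 -3; 0 -4 -6 -6; 0 0 -6 4; 0 0 0 1]
T6·…·T1 = [-3 -2 0 -3; 0 -48/13 -102/13 -4; 0 20/13 -42/13 6; 0 0 0 1]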